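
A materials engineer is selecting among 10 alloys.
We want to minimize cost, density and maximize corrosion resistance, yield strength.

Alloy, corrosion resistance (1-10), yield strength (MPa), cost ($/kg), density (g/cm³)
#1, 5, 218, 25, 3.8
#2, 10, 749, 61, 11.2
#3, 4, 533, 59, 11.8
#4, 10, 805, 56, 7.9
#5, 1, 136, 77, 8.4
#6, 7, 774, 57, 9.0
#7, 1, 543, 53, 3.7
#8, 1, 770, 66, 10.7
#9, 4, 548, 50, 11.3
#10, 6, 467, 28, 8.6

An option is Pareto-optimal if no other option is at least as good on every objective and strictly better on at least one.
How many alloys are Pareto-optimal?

#1: not dominated (best cost).
#2: dominated by #4 (corrosion resistance 10≥10, yield strength 805≥749, cost 56≤61, density 7.9≤11.2).
#3: dominated by #4 (corrosion resistance 10≥4, yield strength 805≥533, cost 56≤59, density 7.9≤11.8).
#4: not dominated (best yield strength).
#5: dominated by #1 (corrosion resistance 5≥1, yield strength 218≥136, cost 25≤77, density 3.8≤8.4).
#6: dominated by #4 (corrosion resistance 10≥7, yield strength 805≥774, cost 56≤57, density 7.9≤9.0).
#7: not dominated (best density).
#8: dominated by #4 (corrosion resistance 10≥1, yield strength 805≥770, cost 56≤66, density 7.9≤10.7).
#9: not dominated.
#10: not dominated.
Pareto-optimal: #1, #4, #7, #9, #10 → 5.

5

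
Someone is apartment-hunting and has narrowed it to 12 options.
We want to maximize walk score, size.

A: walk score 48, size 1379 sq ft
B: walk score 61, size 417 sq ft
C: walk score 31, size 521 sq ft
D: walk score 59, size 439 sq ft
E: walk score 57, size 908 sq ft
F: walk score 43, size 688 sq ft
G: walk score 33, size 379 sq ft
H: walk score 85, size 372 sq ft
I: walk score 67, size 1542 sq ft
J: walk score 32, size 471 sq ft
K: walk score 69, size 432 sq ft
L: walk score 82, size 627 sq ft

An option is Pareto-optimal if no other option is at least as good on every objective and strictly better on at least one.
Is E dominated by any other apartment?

Yes

I vs E: walk score 67≥57, size 1542≥908 — I is at least as good on every objective and strictly better on at least one, so I dominates E.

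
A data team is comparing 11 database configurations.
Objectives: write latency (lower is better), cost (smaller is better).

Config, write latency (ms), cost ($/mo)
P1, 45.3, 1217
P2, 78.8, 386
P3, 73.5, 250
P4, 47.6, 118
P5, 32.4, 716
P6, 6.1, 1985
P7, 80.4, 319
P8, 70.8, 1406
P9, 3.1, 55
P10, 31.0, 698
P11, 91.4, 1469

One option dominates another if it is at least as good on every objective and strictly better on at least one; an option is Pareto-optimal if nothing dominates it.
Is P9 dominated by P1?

No

P1 vs P9: P1 is worse on write latency (45.3 vs 3.1), so it does not dominate P9.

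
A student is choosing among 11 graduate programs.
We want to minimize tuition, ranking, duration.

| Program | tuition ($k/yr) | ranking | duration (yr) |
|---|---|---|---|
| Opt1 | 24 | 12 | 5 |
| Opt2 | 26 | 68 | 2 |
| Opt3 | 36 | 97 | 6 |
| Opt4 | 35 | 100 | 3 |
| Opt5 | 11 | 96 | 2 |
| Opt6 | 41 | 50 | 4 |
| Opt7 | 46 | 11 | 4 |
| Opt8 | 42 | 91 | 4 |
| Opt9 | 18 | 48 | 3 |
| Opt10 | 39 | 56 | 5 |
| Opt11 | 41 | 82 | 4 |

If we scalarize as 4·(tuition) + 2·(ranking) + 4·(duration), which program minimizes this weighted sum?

Opt1: 4·24 + 2·12 + 4·5 = 140
Opt2: 4·26 + 2·68 + 4·2 = 248
Opt3: 4·36 + 2·97 + 4·6 = 362
Opt4: 4·35 + 2·100 + 4·3 = 352
Opt5: 4·11 + 2·96 + 4·2 = 244
Opt6: 4·41 + 2·50 + 4·4 = 280
Opt7: 4·46 + 2·11 + 4·4 = 222
Opt8: 4·42 + 2·91 + 4·4 = 366
Opt9: 4·18 + 2·48 + 4·3 = 180
Opt10: 4·39 + 2·56 + 4·5 = 288
Opt11: 4·41 + 2·82 + 4·4 = 344
Lowest: Opt1 at 140.

Opt1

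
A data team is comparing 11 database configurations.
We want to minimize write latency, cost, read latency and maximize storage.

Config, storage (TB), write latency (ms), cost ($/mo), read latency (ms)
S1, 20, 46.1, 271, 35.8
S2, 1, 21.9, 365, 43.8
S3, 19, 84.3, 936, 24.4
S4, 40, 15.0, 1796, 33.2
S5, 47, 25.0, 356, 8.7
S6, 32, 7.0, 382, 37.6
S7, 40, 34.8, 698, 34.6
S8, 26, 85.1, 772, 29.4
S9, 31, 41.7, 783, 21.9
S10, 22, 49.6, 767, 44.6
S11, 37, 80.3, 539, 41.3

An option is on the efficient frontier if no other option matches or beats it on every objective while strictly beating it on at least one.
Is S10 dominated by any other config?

S5 vs S10: storage 47≥22, write latency 25.0≤49.6, cost 356≤767, read latency 8.7≤44.6 — S5 is at least as good on every objective and strictly better on at least one, so S5 dominates S10.

Yes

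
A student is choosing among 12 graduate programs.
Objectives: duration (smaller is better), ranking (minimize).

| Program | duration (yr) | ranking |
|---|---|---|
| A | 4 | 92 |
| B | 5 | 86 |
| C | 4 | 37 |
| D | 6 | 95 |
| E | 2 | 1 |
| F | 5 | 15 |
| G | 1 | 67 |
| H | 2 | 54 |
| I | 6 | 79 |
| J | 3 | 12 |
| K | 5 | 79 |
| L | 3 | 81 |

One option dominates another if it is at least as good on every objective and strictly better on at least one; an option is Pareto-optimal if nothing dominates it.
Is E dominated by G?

G vs E: G is worse on ranking (67 vs 1), so it does not dominate E.

No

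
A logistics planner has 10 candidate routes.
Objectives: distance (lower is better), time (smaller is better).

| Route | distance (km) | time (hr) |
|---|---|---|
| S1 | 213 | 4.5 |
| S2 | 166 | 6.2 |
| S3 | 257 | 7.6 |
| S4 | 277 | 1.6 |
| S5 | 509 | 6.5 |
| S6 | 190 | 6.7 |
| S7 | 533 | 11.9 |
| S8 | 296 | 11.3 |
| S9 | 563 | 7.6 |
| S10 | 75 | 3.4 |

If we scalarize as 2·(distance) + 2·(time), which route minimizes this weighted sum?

S10

S1: 2·213 + 2·4.5 = 435.0
S2: 2·166 + 2·6.2 = 344.4
S3: 2·257 + 2·7.6 = 529.2
S4: 2·277 + 2·1.6 = 557.2
S5: 2·509 + 2·6.5 = 1031.0
S6: 2·190 + 2·6.7 = 393.4
S7: 2·533 + 2·11.9 = 1089.8
S8: 2·296 + 2·11.3 = 614.6
S9: 2·563 + 2·7.6 = 1141.2
S10: 2·75 + 2·3.4 = 156.8
Lowest: S10 at 156.8.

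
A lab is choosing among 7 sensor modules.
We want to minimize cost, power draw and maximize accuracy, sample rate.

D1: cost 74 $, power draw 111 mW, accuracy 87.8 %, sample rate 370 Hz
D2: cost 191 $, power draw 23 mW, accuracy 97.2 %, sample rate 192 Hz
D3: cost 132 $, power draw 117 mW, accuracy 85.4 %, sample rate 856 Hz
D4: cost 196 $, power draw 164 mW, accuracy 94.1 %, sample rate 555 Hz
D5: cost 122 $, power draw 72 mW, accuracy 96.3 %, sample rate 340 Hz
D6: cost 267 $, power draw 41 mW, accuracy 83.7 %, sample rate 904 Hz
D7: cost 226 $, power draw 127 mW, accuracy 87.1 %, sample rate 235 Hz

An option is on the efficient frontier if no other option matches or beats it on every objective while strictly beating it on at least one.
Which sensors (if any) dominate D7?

D1: cost 74≤226, power draw 111≤127, accuracy 87.8≥87.1, sample rate 370≥235 — dominates D7.
D5: cost 122≤226, power draw 72≤127, accuracy 96.3≥87.1, sample rate 340≥235 — dominates D7.
Others (D2, D3, D4, D6) are each worse than D7 on at least one objective.

D1, D5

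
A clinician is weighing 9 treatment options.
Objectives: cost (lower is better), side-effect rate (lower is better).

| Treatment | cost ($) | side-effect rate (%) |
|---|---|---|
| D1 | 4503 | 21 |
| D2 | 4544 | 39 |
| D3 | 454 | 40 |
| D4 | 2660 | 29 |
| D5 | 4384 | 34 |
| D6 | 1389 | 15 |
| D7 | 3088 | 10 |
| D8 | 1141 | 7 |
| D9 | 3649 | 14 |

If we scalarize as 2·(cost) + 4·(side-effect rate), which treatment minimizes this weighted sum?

D3

D1: 2·4503 + 4·21 = 9090
D2: 2·4544 + 4·39 = 9244
D3: 2·454 + 4·40 = 1068
D4: 2·2660 + 4·29 = 5436
D5: 2·4384 + 4·34 = 8904
D6: 2·1389 + 4·15 = 2838
D7: 2·3088 + 4·10 = 6216
D8: 2·1141 + 4·7 = 2310
D9: 2·3649 + 4·14 = 7354
Lowest: D3 at 1068.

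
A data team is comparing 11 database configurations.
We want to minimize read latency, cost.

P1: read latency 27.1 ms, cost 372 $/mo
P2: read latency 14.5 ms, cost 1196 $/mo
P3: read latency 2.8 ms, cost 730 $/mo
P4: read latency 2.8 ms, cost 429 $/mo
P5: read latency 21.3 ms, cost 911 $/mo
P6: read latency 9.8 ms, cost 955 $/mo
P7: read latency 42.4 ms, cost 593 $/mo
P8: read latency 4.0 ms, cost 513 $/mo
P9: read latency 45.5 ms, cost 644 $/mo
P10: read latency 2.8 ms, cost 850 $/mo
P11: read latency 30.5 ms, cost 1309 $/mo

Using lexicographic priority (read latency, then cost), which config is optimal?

P4

First minimize read latency: best is 2.8, kept {P3, P4, P10}.
Then minimize cost: best is 429, kept {P4}.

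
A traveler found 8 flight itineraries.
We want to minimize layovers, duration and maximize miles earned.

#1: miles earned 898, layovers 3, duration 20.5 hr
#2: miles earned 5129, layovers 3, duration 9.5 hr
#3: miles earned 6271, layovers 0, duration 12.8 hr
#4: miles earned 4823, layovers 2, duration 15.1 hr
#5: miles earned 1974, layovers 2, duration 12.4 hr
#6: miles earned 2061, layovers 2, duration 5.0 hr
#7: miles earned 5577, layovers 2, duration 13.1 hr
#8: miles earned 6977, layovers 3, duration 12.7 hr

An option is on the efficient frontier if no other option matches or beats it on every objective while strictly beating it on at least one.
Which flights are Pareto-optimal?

#1: dominated by #2 (miles earned 5129≥898, layovers 3≤3, duration 9.5≤20.5).
#2: not dominated.
#3: not dominated (best layovers).
#4: dominated by #3 (miles earned 6271≥4823, layovers 0≤2, duration 12.8≤15.1).
#5: dominated by #6 (miles earned 2061≥1974, layovers 2≤2, duration 5.0≤12.4).
#6: not dominated (best duration).
#7: dominated by #3 (miles earned 6271≥5577, layovers 0≤2, duration 12.8≤13.1).
#8: not dominated (best miles earned).

#2, #3, #6, #8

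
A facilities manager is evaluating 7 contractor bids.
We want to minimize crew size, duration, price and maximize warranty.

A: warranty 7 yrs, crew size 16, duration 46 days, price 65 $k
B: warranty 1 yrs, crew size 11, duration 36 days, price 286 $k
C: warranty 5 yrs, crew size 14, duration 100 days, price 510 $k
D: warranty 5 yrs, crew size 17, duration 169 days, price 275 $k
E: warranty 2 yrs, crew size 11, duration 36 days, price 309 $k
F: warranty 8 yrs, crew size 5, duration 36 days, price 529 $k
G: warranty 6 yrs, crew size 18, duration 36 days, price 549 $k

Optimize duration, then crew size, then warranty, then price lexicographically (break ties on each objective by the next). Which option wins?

F

First minimize duration: best is 36, kept {B, E, F, G}.
Then minimize crew size: best is 5, kept {F}.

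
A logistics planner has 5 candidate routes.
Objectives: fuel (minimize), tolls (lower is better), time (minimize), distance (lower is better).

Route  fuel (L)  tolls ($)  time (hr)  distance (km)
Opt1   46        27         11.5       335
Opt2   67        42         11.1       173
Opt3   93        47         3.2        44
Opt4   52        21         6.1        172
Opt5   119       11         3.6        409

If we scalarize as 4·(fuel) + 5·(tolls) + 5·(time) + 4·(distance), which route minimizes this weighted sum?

Opt1: 4·46 + 5·27 + 5·11.5 + 4·335 = 1716.5
Opt2: 4·67 + 5·42 + 5·11.1 + 4·173 = 1225.5
Opt3: 4·93 + 5·47 + 5·3.2 + 4·44 = 799.0
Opt4: 4·52 + 5·21 + 5·6.1 + 4·172 = 1031.5
Opt5: 4·119 + 5·11 + 5·3.6 + 4·409 = 2185.0
Lowest: Opt3 at 799.0.

Opt3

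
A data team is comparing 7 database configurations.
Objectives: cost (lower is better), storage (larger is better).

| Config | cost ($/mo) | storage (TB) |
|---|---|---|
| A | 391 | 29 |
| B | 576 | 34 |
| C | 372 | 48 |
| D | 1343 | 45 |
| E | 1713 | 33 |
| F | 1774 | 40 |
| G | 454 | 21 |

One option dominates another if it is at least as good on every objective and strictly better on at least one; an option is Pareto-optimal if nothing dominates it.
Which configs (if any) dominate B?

C: cost 372≤576, storage 48≥34 — dominates B.
Others (A, D, E, F, G) are each worse than B on at least one objective.

C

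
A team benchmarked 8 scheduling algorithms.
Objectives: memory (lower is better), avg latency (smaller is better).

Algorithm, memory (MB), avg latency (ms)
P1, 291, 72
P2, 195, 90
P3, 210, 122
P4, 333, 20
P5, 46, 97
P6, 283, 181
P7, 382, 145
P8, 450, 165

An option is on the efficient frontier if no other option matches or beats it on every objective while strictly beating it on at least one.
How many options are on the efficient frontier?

4

P1: not dominated.
P2: not dominated.
P3: dominated by P2 (memory 195≤210, avg latency 90≤122).
P4: not dominated (best avg latency).
P5: not dominated (best memory).
P6: dominated by P2 (memory 195≤283, avg latency 90≤181).
P7: dominated by P1 (memory 291≤382, avg latency 72≤145).
P8: dominated by P1 (memory 291≤450, avg latency 72≤165).
Pareto-optimal: P1, P2, P4, P5 → 4.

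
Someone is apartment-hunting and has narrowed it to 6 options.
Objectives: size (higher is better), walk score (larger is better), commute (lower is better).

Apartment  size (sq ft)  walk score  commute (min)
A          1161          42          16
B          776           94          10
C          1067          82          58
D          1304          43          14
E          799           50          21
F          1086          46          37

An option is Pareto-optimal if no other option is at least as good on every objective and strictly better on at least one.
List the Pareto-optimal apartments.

A: dominated by D (size 1304≥1161, walk score 43≥42, commute 14≤16).
B: not dominated (best walk score).
C: not dominated.
D: not dominated (best size).
E: not dominated.
F: not dominated.

B, C, D, E, F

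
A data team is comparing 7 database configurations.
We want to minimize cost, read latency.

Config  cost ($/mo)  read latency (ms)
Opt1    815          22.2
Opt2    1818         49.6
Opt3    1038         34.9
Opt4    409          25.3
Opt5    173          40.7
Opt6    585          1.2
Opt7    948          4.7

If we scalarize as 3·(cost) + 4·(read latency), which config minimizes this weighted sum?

Opt1: 3·815 + 4·22.2 = 2533.8
Opt2: 3·1818 + 4·49.6 = 5652.4
Opt3: 3·1038 + 4·34.9 = 3253.6
Opt4: 3·409 + 4·25.3 = 1328.2
Opt5: 3·173 + 4·40.7 = 681.8
Opt6: 3·585 + 4·1.2 = 1759.8
Opt7: 3·948 + 4·4.7 = 2862.8
Lowest: Opt5 at 681.8.

Opt5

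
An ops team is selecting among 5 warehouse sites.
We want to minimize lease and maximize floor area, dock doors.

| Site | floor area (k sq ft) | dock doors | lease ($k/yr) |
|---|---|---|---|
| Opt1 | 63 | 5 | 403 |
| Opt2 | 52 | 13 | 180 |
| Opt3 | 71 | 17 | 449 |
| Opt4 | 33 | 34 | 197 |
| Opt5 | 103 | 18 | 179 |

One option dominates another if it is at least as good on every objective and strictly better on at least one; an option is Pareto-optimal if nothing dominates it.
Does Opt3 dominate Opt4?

Opt3 vs Opt4: Opt3 is worse on dock doors (17 vs 34), so it does not dominate Opt4.

No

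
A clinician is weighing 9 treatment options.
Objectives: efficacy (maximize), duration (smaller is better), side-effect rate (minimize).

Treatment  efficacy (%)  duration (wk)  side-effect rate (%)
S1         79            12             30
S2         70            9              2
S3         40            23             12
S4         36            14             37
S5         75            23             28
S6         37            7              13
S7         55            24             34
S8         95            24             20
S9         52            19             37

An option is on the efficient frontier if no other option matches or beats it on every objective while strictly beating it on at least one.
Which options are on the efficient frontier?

S1: not dominated.
S2: not dominated (best side-effect rate).
S3: dominated by S2 (efficacy 70≥40, duration 9≤23, side-effect rate 2≤12).
S4: dominated by S1 (efficacy 79≥36, duration 12≤14, side-effect rate 30≤37).
S5: not dominated.
S6: not dominated (best duration).
S7: dominated by S1 (efficacy 79≥55, duration 12≤24, side-effect rate 30≤34).
S8: not dominated (best efficacy).
S9: dominated by S1 (efficacy 79≥52, duration 12≤19, side-effect rate 30≤37).

S1, S2, S5, S6, S8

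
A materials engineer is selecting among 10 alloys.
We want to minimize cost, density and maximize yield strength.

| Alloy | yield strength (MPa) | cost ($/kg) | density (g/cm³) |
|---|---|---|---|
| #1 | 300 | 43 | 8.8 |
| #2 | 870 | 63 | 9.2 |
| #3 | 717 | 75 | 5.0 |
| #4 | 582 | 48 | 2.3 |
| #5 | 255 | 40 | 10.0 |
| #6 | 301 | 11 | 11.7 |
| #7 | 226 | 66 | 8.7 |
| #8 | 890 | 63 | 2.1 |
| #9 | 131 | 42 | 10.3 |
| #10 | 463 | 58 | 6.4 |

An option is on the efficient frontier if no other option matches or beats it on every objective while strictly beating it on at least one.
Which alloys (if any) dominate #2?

#8: yield strength 890≥870, cost 63≤63, density 2.1≤9.2 — dominates #2.
Others (#1, #3, #4, #5, #6, #7, #9, #10) are each worse than #2 on at least one objective.

#8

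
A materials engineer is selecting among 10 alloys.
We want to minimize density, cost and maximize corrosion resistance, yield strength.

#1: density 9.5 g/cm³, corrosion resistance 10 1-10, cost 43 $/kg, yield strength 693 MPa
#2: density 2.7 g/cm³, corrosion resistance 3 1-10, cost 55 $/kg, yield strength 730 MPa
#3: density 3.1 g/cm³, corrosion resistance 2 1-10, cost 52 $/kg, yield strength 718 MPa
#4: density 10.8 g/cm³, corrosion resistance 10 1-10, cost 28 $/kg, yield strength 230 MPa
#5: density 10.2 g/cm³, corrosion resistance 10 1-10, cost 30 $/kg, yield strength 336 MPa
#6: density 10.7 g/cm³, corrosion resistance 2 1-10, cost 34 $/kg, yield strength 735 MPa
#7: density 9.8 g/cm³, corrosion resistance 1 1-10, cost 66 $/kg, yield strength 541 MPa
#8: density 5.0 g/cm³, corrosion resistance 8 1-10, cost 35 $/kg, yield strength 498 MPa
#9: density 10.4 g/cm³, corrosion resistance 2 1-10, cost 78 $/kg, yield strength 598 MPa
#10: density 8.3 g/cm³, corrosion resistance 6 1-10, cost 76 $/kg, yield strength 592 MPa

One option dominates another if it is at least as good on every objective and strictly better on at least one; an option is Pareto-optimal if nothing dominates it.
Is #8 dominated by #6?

No

#6 vs #8: #6 is worse on density (10.7 vs 5.0), so it does not dominate #8.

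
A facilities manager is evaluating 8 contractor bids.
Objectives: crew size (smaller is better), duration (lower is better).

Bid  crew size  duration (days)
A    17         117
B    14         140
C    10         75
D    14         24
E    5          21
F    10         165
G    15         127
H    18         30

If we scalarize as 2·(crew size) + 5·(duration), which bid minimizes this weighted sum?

E

A: 2·17 + 5·117 = 619
B: 2·14 + 5·140 = 728
C: 2·10 + 5·75 = 395
D: 2·14 + 5·24 = 148
E: 2·5 + 5·21 = 115
F: 2·10 + 5·165 = 845
G: 2·15 + 5·127 = 665
H: 2·18 + 5·30 = 186
Lowest: E at 115.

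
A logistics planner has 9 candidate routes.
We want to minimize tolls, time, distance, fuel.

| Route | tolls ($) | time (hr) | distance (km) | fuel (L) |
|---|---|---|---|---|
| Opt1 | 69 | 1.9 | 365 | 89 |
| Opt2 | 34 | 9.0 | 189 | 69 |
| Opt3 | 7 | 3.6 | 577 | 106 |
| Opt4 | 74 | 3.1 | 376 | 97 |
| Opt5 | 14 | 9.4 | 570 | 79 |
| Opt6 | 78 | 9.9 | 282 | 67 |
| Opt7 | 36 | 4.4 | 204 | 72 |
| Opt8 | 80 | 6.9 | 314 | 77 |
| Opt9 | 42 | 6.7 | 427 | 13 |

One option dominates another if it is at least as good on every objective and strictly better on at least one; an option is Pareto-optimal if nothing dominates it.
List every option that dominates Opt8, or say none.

Opt7: tolls 36≤80, time 4.4≤6.9, distance 204≤314, fuel 72≤77 — dominates Opt8.
Others (Opt1, Opt2, Opt3, Opt4, Opt5, Opt6, Opt9) are each worse than Opt8 on at least one objective.

Opt7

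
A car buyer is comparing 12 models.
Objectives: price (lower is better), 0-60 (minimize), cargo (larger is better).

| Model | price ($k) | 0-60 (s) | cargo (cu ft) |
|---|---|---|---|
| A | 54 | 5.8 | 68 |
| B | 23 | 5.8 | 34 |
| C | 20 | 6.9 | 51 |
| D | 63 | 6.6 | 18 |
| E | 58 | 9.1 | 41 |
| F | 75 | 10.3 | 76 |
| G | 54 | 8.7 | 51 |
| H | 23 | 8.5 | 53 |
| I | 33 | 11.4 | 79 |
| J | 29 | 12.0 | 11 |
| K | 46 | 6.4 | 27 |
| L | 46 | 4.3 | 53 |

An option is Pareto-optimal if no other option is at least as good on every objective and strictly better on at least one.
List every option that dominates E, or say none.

A: price 54≤58, 0-60 5.8≤9.1, cargo 68≥41 — dominates E.
C: price 20≤58, 0-60 6.9≤9.1, cargo 51≥41 — dominates E.
G: price 54≤58, 0-60 8.7≤9.1, cargo 51≥41 — dominates E.
H: price 23≤58, 0-60 8.5≤9.1, cargo 53≥41 — dominates E.
L: price 46≤58, 0-60 4.3≤9.1, cargo 53≥41 — dominates E.
Others (B, D, F, I, J, K) are each worse than E on at least one objective.

A, C, G, H, L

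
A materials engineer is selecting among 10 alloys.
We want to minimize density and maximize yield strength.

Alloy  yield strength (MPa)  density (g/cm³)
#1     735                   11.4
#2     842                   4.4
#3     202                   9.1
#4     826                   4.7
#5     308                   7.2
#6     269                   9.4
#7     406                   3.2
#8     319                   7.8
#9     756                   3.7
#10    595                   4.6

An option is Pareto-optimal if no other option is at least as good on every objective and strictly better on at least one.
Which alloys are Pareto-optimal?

#1: dominated by #2 (yield strength 842≥735, density 4.4≤11.4).
#2: not dominated (best yield strength).
#3: dominated by #2 (yield strength 842≥202, density 4.4≤9.1).
#4: dominated by #2 (yield strength 842≥826, density 4.4≤4.7).
#5: dominated by #2 (yield strength 842≥308, density 4.4≤7.2).
#6: dominated by #2 (yield strength 842≥269, density 4.4≤9.4).
#7: not dominated (best density).
#8: dominated by #2 (yield strength 842≥319, density 4.4≤7.8).
#9: not dominated.
#10: dominated by #2 (yield strength 842≥595, density 4.4≤4.6).

#2, #7, #9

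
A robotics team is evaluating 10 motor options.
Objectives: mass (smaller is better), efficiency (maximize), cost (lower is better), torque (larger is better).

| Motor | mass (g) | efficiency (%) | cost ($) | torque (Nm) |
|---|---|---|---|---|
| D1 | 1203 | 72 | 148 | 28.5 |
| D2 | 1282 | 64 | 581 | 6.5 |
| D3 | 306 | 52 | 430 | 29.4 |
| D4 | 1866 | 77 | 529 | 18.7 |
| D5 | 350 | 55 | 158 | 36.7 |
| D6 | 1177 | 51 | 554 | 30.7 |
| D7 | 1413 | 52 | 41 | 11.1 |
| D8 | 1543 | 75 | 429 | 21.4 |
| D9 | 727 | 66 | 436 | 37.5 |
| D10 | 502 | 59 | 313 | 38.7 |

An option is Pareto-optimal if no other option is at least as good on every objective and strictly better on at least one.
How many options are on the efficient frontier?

8

D1: not dominated.
D2: dominated by D1 (mass 1203≤1282, efficiency 72≥64, cost 148≤581, torque 28.5≥6.5).
D3: not dominated (best mass).
D4: not dominated (best efficiency).
D5: not dominated.
D6: dominated by D5 (mass 350≤1177, efficiency 55≥51, cost 158≤554, torque 36.7≥30.7).
D7: not dominated (best cost).
D8: not dominated.
D9: not dominated.
D10: not dominated (best torque).
Pareto-optimal: D1, D3, D4, D5, D7, D8, D9, D10 → 8.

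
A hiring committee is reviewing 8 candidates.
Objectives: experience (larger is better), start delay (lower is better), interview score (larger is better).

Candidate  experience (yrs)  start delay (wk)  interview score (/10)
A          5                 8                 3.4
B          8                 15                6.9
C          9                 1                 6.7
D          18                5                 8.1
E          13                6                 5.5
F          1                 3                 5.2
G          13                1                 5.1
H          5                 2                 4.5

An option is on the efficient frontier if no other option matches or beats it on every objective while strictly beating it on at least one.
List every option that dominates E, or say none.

D: experience 18≥13, start delay 5≤6, interview score 8.1≥5.5 — dominates E.
Others (A, B, C, F, G, H) are each worse than E on at least one objective.

D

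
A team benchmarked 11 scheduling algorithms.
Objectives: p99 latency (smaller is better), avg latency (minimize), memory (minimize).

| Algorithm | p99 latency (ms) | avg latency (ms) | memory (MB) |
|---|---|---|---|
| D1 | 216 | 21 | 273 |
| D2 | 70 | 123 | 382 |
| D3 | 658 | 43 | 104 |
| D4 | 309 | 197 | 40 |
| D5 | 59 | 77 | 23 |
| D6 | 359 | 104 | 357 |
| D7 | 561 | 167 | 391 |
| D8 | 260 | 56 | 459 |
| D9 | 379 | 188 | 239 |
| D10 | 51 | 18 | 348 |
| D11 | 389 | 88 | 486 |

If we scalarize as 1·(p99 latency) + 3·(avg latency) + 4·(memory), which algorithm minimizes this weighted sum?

D1: 1·216 + 3·21 + 4·273 = 1371
D2: 1·70 + 3·123 + 4·382 = 1967
D3: 1·658 + 3·43 + 4·104 = 1203
D4: 1·309 + 3·197 + 4·40 = 1060
D5: 1·59 + 3·77 + 4·23 = 382
D6: 1·359 + 3·104 + 4·357 = 2099
D7: 1·561 + 3·167 + 4·391 = 2626
D8: 1·260 + 3·56 + 4·459 = 2264
D9: 1·379 + 3·188 + 4·239 = 1899
D10: 1·51 + 3·18 + 4·348 = 1497
D11: 1·389 + 3·88 + 4·486 = 2597
Lowest: D5 at 382.

D5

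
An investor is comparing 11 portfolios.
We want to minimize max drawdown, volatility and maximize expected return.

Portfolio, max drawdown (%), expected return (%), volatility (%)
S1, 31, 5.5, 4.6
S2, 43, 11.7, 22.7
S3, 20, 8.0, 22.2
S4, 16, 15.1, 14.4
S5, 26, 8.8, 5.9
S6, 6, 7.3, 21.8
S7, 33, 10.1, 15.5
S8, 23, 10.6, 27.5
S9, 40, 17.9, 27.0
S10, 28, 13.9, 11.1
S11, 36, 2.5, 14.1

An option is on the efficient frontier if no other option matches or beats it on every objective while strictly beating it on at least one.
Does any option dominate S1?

S2: worse on max drawdown (43 vs 31).
S3: worse on volatility (22.2 vs 4.6).
S4: worse on volatility (14.4 vs 4.6).
S5: worse on volatility (5.9 vs 4.6).
S6: worse on volatility (21.8 vs 4.6).
S7: worse on max drawdown (33 vs 31).
S8: worse on volatility (27.5 vs 4.6).
S9: worse on max drawdown (40 vs 31).
S10: worse on volatility (11.1 vs 4.6).
S11: worse on max drawdown (36 vs 31).
No option is at least as good as S1 on every objective and strictly better on one.

No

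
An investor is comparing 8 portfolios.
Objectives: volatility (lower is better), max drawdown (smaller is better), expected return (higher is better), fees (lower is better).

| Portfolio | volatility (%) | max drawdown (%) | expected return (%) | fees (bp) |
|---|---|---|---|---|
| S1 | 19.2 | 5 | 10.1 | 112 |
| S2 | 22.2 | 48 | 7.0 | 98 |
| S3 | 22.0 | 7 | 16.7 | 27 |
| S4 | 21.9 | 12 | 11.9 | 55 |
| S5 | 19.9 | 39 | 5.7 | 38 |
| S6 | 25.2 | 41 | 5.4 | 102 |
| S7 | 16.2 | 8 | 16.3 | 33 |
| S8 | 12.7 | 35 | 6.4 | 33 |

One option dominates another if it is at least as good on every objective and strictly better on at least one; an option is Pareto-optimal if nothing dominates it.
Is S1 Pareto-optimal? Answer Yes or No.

S2: worse on volatility (22.2 vs 19.2).
S3: worse on volatility (22.0 vs 19.2).
S4: worse on volatility (21.9 vs 19.2).
S5: worse on volatility (19.9 vs 19.2).
S6: worse on volatility (25.2 vs 19.2).
S7: worse on max drawdown (8 vs 5).
S8: worse on max drawdown (35 vs 5).
No option is at least as good as S1 on every objective and strictly better on one.

Yes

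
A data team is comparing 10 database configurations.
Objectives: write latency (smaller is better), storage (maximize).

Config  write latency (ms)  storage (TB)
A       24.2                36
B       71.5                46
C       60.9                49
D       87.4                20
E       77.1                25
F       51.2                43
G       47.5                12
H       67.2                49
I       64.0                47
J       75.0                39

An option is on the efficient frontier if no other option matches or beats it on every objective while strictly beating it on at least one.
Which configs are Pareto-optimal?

A, C, F

A: not dominated (best write latency).
B: dominated by C (write latency 60.9≤71.5, storage 49≥46).
C: not dominated.
D: dominated by A (write latency 24.2≤87.4, storage 36≥20).
E: dominated by A (write latency 24.2≤77.1, storage 36≥25).
F: not dominated.
G: dominated by A (write latency 24.2≤47.5, storage 36≥12).
H: dominated by C (write latency 60.9≤67.2, storage 49≥49).
I: dominated by C (write latency 60.9≤64.0, storage 49≥47).
J: dominated by B (write latency 71.5≤75.0, storage 46≥39).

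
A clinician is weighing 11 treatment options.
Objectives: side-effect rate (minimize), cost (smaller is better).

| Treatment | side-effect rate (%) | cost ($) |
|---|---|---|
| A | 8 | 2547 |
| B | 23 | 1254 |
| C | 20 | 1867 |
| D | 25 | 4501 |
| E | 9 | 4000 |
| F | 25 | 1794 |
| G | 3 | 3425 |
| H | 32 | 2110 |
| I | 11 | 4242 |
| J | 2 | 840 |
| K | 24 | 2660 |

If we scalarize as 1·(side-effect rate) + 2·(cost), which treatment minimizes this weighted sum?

A: 1·8 + 2·2547 = 5102
B: 1·23 + 2·1254 = 2531
C: 1·20 + 2·1867 = 3754
D: 1·25 + 2·4501 = 9027
E: 1·9 + 2·4000 = 8009
F: 1·25 + 2·1794 = 3613
G: 1·3 + 2·3425 = 6853
H: 1·32 + 2·2110 = 4252
I: 1·11 + 2·4242 = 8495
J: 1·2 + 2·840 = 1682
K: 1·24 + 2·2660 = 5344
Lowest: J at 1682.

J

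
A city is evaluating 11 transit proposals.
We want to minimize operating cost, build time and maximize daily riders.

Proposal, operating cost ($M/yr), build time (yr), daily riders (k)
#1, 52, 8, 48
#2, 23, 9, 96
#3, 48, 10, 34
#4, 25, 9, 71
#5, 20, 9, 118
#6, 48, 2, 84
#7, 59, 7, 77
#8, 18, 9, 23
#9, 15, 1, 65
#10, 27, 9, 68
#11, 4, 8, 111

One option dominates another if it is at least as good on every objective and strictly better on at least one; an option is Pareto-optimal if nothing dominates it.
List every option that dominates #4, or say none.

#2: operating cost 23≤25, build time 9≤9, daily riders 96≥71 — dominates #4.
#5: operating cost 20≤25, build time 9≤9, daily riders 118≥71 — dominates #4.
#11: operating cost 4≤25, build time 8≤9, daily riders 111≥71 — dominates #4.
Others (#1, #3, #6, #7, #8, #9, #10) are each worse than #4 on at least one objective.

#2, #5, #11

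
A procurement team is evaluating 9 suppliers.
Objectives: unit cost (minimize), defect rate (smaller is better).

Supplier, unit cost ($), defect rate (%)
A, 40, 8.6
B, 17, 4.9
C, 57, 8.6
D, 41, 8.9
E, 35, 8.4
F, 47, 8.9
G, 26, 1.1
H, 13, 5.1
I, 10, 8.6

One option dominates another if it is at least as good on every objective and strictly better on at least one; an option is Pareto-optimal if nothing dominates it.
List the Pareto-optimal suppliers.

A: dominated by B (unit cost 17≤40, defect rate 4.9≤8.6).
B: not dominated.
C: dominated by A (unit cost 40≤57, defect rate 8.6≤8.6).
D: dominated by A (unit cost 40≤41, defect rate 8.6≤8.9).
E: dominated by B (unit cost 17≤35, defect rate 4.9≤8.4).
F: dominated by A (unit cost 40≤47, defect rate 8.6≤8.9).
G: not dominated (best defect rate).
H: not dominated.
I: not dominated (best unit cost).

B, G, H, I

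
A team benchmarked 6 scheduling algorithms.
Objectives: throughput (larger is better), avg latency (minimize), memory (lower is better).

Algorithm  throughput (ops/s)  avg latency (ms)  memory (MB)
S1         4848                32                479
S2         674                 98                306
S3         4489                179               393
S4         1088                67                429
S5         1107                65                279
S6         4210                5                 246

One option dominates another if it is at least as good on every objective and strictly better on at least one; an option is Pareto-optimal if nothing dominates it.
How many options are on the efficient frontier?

S1: not dominated (best throughput).
S2: dominated by S5 (throughput 1107≥674, avg latency 65≤98, memory 279≤306).
S3: not dominated.
S4: dominated by S5 (throughput 1107≥1088, avg latency 65≤67, memory 279≤429).
S5: dominated by S6 (throughput 4210≥1107, avg latency 5≤65, memory 246≤279).
S6: not dominated (best avg latency).
Pareto-optimal: S1, S3, S6 → 3.

3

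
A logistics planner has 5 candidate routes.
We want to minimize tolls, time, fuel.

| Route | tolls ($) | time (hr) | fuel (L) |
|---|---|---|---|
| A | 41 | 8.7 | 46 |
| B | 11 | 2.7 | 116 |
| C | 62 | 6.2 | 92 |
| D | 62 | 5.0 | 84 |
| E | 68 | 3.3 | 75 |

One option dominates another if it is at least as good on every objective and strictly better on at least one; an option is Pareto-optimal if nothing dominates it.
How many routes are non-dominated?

4

A: not dominated (best fuel).
B: not dominated (best tolls).
C: dominated by D (tolls 62≤62, time 5.0≤6.2, fuel 84≤92).
D: not dominated.
E: not dominated.
Pareto-optimal: A, B, D, E → 4.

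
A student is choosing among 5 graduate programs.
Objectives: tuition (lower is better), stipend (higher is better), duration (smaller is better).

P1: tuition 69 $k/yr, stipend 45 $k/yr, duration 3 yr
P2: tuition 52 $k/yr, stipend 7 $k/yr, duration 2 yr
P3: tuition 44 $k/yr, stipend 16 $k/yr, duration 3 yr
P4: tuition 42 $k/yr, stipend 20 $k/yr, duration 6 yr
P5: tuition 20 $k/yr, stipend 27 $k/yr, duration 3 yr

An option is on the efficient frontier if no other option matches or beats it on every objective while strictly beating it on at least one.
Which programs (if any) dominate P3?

P5: tuition 20≤44, stipend 27≥16, duration 3≤3 — dominates P3.
Others (P1, P2, P4) are each worse than P3 on at least one objective.

P5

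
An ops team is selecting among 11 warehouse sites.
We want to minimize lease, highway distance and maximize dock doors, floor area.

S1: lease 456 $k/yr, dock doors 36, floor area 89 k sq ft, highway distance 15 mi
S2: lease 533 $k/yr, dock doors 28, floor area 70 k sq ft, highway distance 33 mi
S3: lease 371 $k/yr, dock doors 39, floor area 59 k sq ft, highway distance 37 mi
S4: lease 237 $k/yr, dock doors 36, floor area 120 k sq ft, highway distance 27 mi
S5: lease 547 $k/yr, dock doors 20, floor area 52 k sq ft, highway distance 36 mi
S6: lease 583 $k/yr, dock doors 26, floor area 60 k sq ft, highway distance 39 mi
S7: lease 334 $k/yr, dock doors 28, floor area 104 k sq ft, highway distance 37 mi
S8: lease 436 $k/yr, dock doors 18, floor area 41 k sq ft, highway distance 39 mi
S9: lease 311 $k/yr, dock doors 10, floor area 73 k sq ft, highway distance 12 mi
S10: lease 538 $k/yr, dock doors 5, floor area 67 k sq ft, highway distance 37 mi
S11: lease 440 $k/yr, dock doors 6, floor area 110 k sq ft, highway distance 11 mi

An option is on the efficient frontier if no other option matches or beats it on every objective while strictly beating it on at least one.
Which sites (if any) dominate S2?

S1: lease 456≤533, dock doors 36≥28, floor area 89≥70, highway distance 15≤33 — dominates S2.
S4: lease 237≤533, dock doors 36≥28, floor area 120≥70, highway distance 27≤33 — dominates S2.
Others (S3, S5, S6, S7, S8, S9, S10, S11) are each worse than S2 on at least one objective.

S1, S4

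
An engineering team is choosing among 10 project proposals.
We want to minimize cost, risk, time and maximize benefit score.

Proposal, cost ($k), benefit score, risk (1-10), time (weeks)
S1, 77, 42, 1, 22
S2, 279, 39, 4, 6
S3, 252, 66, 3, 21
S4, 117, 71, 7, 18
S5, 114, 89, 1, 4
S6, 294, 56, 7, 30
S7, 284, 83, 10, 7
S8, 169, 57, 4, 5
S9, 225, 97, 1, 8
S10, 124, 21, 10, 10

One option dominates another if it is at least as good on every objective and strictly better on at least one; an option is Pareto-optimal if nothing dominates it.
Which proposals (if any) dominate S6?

S3, S4, S5, S8, S9

S3: cost 252≤294, benefit score 66≥56, risk 3≤7, time 21≤30 — dominates S6.
S4: cost 117≤294, benefit score 71≥56, risk 7≤7, time 18≤30 — dominates S6.
S5: cost 114≤294, benefit score 89≥56, risk 1≤7, time 4≤30 — dominates S6.
S8: cost 169≤294, benefit score 57≥56, risk 4≤7, time 5≤30 — dominates S6.
S9: cost 225≤294, benefit score 97≥56, risk 1≤7, time 8≤30 — dominates S6.
Others (S1, S2, S7, S10) are each worse than S6 on at least one objective.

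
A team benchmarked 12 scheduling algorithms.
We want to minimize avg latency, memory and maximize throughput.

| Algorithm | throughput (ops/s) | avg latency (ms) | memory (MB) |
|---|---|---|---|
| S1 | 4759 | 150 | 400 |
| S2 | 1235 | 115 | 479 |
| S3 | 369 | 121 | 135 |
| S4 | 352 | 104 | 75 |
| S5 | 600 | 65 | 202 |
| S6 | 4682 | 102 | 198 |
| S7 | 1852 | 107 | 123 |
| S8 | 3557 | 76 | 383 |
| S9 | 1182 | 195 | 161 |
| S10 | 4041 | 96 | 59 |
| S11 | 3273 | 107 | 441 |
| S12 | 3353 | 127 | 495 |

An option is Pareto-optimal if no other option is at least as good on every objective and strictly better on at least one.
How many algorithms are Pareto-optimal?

S1: not dominated (best throughput).
S2: dominated by S6 (throughput 4682≥1235, avg latency 102≤115, memory 198≤479).
S3: dominated by S7 (throughput 1852≥369, avg latency 107≤121, memory 123≤135).
S4: dominated by S10 (throughput 4041≥352, avg latency 96≤104, memory 59≤75).
S5: not dominated (best avg latency).
S6: not dominated.
S7: dominated by S10 (throughput 4041≥1852, avg latency 96≤107, memory 59≤123).
S8: not dominated.
S9: dominated by S7 (throughput 1852≥1182, avg latency 107≤195, memory 123≤161).
S10: not dominated (best memory).
S11: dominated by S6 (throughput 4682≥3273, avg latency 102≤107, memory 198≤441).
S12: dominated by S6 (throughput 4682≥3353, avg latency 102≤127, memory 198≤495).
Pareto-optimal: S1, S5, S6, S8, S10 → 5.

5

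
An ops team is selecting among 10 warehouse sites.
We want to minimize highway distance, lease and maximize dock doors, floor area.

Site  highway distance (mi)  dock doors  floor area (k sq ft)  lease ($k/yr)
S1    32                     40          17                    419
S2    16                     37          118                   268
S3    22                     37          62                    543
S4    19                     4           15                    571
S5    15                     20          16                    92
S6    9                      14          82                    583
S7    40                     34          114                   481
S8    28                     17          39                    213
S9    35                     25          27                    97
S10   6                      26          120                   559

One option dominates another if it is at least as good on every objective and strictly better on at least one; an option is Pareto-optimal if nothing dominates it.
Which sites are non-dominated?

S1, S2, S5, S8, S9, S10

S1: not dominated (best dock doors).
S2: not dominated.
S3: dominated by S2 (highway distance 16≤22, dock doors 37≥37, floor area 118≥62, lease 268≤543).
S4: dominated by S2 (highway distance 16≤19, dock doors 37≥4, floor area 118≥15, lease 268≤571).
S5: not dominated (best lease).
S6: dominated by S10 (highway distance 6≤9, dock doors 26≥14, floor area 120≥82, lease 559≤583).
S7: dominated by S2 (highway distance 16≤40, dock doors 37≥34, floor area 118≥114, lease 268≤481).
S8: not dominated.
S9: not dominated.
S10: not dominated (best highway distance).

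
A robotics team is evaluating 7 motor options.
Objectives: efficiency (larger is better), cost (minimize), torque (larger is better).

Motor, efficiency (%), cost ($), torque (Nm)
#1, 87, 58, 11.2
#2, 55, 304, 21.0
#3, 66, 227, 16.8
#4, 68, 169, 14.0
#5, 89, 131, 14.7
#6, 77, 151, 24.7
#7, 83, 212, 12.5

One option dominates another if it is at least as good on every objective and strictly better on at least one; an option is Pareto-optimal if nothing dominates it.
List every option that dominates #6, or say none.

#1: worse on torque (11.2 vs 24.7).
#2: worse on efficiency (55 vs 77).
#3: worse on efficiency (66 vs 77).
#4: worse on efficiency (68 vs 77).
#5: worse on torque (14.7 vs 24.7).
#7: worse on cost (212 vs 151).
No option dominates #6.

none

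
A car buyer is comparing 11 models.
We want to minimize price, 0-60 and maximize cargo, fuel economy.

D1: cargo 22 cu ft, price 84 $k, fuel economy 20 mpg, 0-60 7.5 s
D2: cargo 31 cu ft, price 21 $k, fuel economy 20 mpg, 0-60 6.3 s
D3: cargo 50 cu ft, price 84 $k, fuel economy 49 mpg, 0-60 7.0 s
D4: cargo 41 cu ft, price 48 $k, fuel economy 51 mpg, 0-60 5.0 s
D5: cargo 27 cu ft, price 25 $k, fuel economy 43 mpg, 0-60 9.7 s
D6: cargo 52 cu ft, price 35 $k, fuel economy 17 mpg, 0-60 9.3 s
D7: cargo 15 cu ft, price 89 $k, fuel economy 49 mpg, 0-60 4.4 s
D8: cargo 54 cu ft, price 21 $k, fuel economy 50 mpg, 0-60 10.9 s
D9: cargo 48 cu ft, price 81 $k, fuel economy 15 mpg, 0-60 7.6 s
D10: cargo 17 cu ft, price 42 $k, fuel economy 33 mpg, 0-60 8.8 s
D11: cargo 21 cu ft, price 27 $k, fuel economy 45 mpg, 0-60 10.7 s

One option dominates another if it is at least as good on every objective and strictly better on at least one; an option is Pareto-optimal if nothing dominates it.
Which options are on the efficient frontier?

D1: dominated by D2 (cargo 31≥22, price 21≤84, fuel economy 20≥20, 0-60 6.3≤7.5).
D2: not dominated.
D3: not dominated.
D4: not dominated (best fuel economy).
D5: not dominated.
D6: not dominated.
D7: not dominated (best 0-60).
D8: not dominated (best cargo).
D9: not dominated.
D10: not dominated.
D11: not dominated.

D2, D3, D4, D5, D6, D7, D8, D9, D10, D11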